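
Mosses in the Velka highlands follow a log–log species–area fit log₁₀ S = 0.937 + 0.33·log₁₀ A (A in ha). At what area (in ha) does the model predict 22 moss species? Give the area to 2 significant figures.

17 ha

22 = 8.65 × A^0.33  ⇒  A^0.33 = 22/8.65 = 2.543
ln A = ln(2.543) / 0.33 = 0.9335 / 0.33 = 2.8288
A = e^2.8288 ≈ 16.93 ha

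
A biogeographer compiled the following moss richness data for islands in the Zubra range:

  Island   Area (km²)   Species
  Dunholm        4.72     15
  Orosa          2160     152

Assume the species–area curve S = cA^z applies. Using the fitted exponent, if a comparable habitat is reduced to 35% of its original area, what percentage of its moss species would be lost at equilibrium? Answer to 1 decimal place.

z = ln(152/15) / ln(2160/4.72) = 2.3158 / 6.1261 = 0.3780
S_new/S_old = (A_new/A_old)^z = 0.35^0.3780 = exp(0.3780 × -1.0498) = 0.6724
Fraction lost = 1 − 0.6724 = 0.3276

32.8%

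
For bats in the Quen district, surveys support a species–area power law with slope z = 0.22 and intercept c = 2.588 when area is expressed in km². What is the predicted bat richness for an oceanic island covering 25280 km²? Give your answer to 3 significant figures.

S = 2.588 × 25280^0.22
ln S = ln 2.588 + 0.22 × ln 25280 = 0.9509 + 0.22 × 10.1378 = 3.1812
S = e^3.1812 ≈ 24.08

24.1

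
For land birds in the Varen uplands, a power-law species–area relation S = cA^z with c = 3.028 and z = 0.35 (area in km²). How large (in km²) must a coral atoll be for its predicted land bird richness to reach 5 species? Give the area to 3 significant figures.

4.19 km²

5 = 3.028 × A^0.35  ⇒  A^0.35 = 5/3.028 = 1.651
ln A = ln(1.651) / 0.35 = 0.5015 / 0.35 = 1.4330
A = e^1.4330 ≈ 4.191 km²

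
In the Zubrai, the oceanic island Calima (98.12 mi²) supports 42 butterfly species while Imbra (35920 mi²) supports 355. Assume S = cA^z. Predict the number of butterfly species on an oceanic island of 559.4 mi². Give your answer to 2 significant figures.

79

z = ln(355/42) / ln(35920/98.12) = 2.1344 / 5.9029 = 0.3616
c = 42 / 98.12^0.3616 = 42 / 5.251 = 7.999
S₃ = 7.999 × 559.4^0.3616 = 7.999 × 9.853 ≈ 78.81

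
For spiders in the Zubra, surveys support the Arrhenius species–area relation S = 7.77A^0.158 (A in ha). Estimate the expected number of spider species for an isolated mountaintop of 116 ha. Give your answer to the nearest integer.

16

S = 7.77 × 116^0.158
ln S = ln 7.77 + 0.158 × ln 116 = 2.0503 + 0.158 × 4.7536 = 2.8013
S = e^2.8013 ≈ 16.47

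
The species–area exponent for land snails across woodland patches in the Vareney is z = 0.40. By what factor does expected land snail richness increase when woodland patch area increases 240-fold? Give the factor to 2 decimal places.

8.96

S₂/S₁ = (A₂/A₁)^z = 240^0.4
ln(S₂/S₁) = 0.4 × ln 240 = 0.4 × 5.4806 = 2.1923
S₂/S₁ = e^2.1923 ≈ 8.955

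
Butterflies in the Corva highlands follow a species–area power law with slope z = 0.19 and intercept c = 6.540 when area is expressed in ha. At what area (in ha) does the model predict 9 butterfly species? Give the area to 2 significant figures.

5.4 ha

9 = 6.54 × A^0.19  ⇒  A^0.19 = 9/6.54 = 1.376
ln A = ln(1.376) / 0.19 = 0.3193 / 0.19 = 1.6805
A = e^1.6805 ≈ 5.368 ha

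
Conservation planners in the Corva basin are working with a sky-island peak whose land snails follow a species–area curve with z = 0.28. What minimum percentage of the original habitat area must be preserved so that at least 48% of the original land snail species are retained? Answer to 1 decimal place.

Need (A_new/A_old)^0.28 = 0.48, so A_new/A_old = 0.48^(1/0.28) = 0.48^3.571
ln(A_new/A_old) = ln 0.48 / 0.28 = -0.7340 / 0.28 = -2.6213
A_new/A_old = e^-2.6213 ≈ 0.07271

7.3%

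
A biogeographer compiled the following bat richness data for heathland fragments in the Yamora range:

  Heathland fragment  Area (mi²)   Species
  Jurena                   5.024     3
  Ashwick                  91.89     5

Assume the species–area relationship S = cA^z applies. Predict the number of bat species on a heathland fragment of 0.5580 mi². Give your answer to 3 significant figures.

z = ln(5/3) / ln(91.89/5.024) = 0.5108 / 2.9064 = 0.1758
c = 3 / 5.024^0.1758 = 3 / 1.328 = 2.259
S₃ = 2.259 × 0.558^0.1758 = 2.259 × 0.9025 ≈ 2.039

2.04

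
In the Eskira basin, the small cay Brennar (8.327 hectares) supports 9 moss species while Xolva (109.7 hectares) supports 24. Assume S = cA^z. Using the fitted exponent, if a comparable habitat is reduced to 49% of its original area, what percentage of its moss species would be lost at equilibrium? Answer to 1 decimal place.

23.8%

z = ln(24/9) / ln(109.7/8.327) = 0.9808 / 2.5782 = 0.3804
S_new/S_old = (A_new/A_old)^z = 0.49^0.3804 = exp(0.3804 × -0.7133) = 0.7623
Fraction lost = 1 − 0.7623 = 0.2377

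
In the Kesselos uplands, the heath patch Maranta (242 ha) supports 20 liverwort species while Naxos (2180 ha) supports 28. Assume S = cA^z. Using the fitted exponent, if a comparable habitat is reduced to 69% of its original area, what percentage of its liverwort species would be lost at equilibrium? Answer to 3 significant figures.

z = ln(28/20) / ln(2180/242) = 0.3365 / 2.1981 = 0.1531
S_new/S_old = (A_new/A_old)^z = 0.69^0.1531 = exp(0.1531 × -0.3711) = 0.9448
Fraction lost = 1 − 0.9448 = 0.05522

5.52%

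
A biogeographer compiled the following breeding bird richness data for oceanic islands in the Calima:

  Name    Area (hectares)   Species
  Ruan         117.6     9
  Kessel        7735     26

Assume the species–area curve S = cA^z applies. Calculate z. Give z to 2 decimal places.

0.25

Taking logs: ln S = ln c + z ln A, so z = (ln S₂ − ln S₁)/(ln A₂ − ln A₁).
z = ln(26/9) / ln(7735/117.6) = ln(2.889) / ln(65.77) = 1.0609 / 4.1862 = 0.2534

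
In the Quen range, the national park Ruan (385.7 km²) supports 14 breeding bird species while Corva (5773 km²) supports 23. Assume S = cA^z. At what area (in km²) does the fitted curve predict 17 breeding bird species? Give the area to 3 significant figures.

1110 km²

z = ln(23/14) / ln(5773/385.7) = 0.4964 / 2.7059 = 0.1835
c = 14 / 385.7^0.1835 = 14 / 2.982 = 4.695
A = (17/4.695)^(1/0.1835) ⇒ ln A = ln(3.621)/0.1835 = 7.0133
A = e^7.0133 ≈ 1111 km²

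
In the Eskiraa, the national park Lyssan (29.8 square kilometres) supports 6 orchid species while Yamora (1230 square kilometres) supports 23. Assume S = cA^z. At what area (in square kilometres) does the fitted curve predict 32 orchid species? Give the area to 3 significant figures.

3070 square kilometres

z = ln(23/6) / ln(1230/29.8) = 1.3437 / 3.7203 = 0.3612
c = 6 / 29.8^0.3612 = 6 / 3.408 = 1.761
A = (32/1.761)^(1/0.3612) ⇒ ln A = ln(18.18)/0.3612 = 8.0291
A = e^8.0291 ≈ 3069 square kilometres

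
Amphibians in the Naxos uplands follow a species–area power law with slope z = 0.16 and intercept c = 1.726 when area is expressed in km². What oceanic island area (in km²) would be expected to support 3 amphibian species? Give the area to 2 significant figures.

32 km²

3 = 1.726 × A^0.16  ⇒  A^0.16 = 3/1.726 = 1.738
ln A = ln(1.738) / 0.16 = 0.5528 / 0.16 = 3.4550
A = e^3.4550 ≈ 31.66 km²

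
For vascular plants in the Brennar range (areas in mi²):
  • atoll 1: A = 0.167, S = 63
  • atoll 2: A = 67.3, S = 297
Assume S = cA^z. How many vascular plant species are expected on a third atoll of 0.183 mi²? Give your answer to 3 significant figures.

z = ln(297/63) / ln(67.3/0.167) = 1.5506 / 5.9989 = 0.2585
c = 63 / 0.167^0.2585 = 63 / 0.6296 = 100.1
S₃ = 100.1 × 0.183^0.2585 = 100.1 × 0.6447 ≈ 64.51

64.5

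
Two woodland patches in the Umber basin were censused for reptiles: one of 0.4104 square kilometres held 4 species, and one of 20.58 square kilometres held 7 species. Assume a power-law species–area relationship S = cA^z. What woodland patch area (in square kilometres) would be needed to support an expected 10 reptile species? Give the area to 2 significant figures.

250 square kilometres

z = ln(7/4) / ln(20.58/0.4104) = 0.5596 / 3.9149 = 0.1429
c = 4 / 0.4104^0.1429 = 4 / 0.8805 = 4.543
A = (10/4.543)^(1/0.1429) ⇒ ln A = ln(2.201)/0.1429 = 5.5195
A = e^5.5195 ≈ 249.5 square kilometres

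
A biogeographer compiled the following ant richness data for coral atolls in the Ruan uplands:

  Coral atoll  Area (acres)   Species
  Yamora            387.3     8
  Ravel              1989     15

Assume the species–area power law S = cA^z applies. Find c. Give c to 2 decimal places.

z = ln(S₂/S₁) / ln(A₂/A₁) = ln(15/8) / ln(1989/387.3) = 0.6286 / 1.6362 = 0.3842
c = S₁ / A₁^z = 8 / 387.3^0.3842 = 8 / 9.87 = 0.8106

0.81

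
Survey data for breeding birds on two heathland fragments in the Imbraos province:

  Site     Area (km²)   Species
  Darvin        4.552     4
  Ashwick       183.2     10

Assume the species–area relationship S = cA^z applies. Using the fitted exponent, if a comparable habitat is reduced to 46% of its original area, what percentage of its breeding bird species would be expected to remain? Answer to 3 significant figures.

z = ln(10/4) / ln(183.2/4.552) = 0.9163 / 3.6950 = 0.2480
S_new/S_old = (A_new/A_old)^z = 0.46^0.2480 = exp(0.2480 × -0.7765) = 0.8248

82.5%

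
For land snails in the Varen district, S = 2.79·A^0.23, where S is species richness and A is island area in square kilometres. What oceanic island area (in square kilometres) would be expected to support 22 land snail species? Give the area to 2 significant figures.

22 = 2.79 × A^0.23  ⇒  A^0.23 = 22/2.79 = 7.885
ln A = ln(7.885) / 0.23 = 2.0650 / 0.23 = 8.9783
A = e^8.9783 ≈ 7929 square kilometres

7900 square kilometres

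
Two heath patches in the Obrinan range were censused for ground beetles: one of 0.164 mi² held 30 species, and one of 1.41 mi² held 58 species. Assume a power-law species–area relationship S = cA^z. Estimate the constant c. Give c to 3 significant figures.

z = ln(S₂/S₁) / ln(A₂/A₁) = ln(58/30) / ln(1.41/0.164) = 0.6592 / 2.1515 = 0.3064
c = S₁ / A₁^z = 30 / 0.164^0.3064 = 30 / 0.5747 = 52.2

52.2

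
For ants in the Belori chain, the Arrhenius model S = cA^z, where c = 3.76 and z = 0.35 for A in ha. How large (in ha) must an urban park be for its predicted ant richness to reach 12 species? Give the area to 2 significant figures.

12 = 3.76 × A^0.35  ⇒  A^0.35 = 12/3.76 = 3.191
ln A = ln(3.191) / 0.35 = 1.1605 / 0.35 = 3.3157
A = e^3.3157 ≈ 27.54 ha

28 ha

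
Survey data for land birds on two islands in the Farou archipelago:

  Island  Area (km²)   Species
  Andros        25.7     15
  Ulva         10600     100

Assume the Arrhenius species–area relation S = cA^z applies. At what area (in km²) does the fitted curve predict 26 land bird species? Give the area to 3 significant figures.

147 km²

z = ln(100/15) / ln(10600/25.7) = 1.8971 / 6.0221 = 0.3150
c = 15 / 25.7^0.3150 = 15 / 2.781 = 5.394
A = (26/5.394)^(1/0.3150) ⇒ ln A = ln(4.82)/0.3150 = 4.9925
A = e^4.9925 ≈ 147.3 km²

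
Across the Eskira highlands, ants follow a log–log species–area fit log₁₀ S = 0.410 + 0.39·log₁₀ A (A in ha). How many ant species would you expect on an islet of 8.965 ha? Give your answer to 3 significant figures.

S = 2.57 × 8.965^0.39
ln S = ln 2.57 + 0.39 × ln 8.965 = 0.9441 + 0.39 × 2.1933 = 1.7995
S = e^1.7995 ≈ 6.046

6.05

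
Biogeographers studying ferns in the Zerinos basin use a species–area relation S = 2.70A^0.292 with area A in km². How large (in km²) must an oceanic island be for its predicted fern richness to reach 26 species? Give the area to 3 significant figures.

26 = 2.7 × A^0.292  ⇒  A^0.292 = 26/2.7 = 9.63
ln A = ln(9.63) / 0.292 = 2.2648 / 0.292 = 7.7563
A = e^7.7563 ≈ 2336 km²

2340 km²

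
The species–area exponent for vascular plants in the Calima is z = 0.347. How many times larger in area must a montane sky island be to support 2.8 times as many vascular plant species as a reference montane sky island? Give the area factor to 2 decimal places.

19.44

(A₂/A₁)^0.347 = 2.8, so A₂/A₁ = 2.8^(1/0.347) = 2.8^2.882
ln(A₂/A₁) = ln 2.8 / 0.347 = 1.0296 / 0.347 = 2.9672
A₂/A₁ = e^2.9672 ≈ 19.44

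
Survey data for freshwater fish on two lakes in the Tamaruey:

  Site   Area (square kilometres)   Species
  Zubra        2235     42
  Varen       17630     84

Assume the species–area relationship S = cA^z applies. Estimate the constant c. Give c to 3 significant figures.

z = ln(S₂/S₁) / ln(A₂/A₁) = ln(84/42) / ln(17630/2235) = 0.6931 / 2.0654 = 0.3356
c = S₁ / A₁^z = 42 / 2235^0.3356 = 42 / 13.31 = 3.157

3.16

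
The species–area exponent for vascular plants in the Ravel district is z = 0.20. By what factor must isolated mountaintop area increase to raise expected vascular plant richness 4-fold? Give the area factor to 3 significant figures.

1020

(A₂/A₁)^0.2 = 4, so A₂/A₁ = 4^(1/0.2) = 4^5
ln(A₂/A₁) = ln 4 / 0.2 = 1.3863 / 0.2 = 6.9315
A₂/A₁ = e^6.9315 ≈ 1024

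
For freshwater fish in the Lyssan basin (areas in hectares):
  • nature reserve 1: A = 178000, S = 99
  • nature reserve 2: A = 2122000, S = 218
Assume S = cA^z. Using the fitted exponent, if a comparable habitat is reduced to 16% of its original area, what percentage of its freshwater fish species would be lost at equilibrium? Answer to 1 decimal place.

z = ln(218/99) / ln(2122000/178000) = 0.7894 / 2.4783 = 0.3185
S_new/S_old = (A_new/A_old)^z = 0.16^0.3185 = exp(0.3185 × -1.8326) = 0.5578
Fraction lost = 1 − 0.5578 = 0.4422

44.2%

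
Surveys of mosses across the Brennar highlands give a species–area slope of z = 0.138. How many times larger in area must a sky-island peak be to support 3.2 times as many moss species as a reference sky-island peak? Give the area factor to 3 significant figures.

4580

(A₂/A₁)^0.138 = 3.2, so A₂/A₁ = 3.2^(1/0.138) = 3.2^7.246
ln(A₂/A₁) = ln 3.2 / 0.138 = 1.1632 / 0.138 = 8.4286
A₂/A₁ = e^8.4286 ≈ 4576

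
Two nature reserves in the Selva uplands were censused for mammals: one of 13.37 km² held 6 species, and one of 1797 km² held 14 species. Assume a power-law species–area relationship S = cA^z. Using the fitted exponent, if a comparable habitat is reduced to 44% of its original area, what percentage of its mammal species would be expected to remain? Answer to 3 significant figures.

86.8%

z = ln(14/6) / ln(1797/13.37) = 0.8473 / 4.9009 = 0.1729
S_new/S_old = (A_new/A_old)^z = 0.44^0.1729 = exp(0.1729 × -0.8210) = 0.8677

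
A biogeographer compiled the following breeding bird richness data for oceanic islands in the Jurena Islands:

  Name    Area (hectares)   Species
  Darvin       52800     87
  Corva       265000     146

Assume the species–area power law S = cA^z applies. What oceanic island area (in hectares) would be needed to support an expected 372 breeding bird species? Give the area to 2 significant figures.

z = ln(146/87) / ln(265000/52800) = 0.5177 / 1.6132 = 0.3209
c = 87 / 52800^0.3209 = 87 / 32.77 = 2.654
A = (372/2.654)^(1/0.3209) ⇒ ln A = ln(140.1)/0.3209 = 15.4020
A = e^15.4020 ≈ 4886402 hectares

4900000 hectares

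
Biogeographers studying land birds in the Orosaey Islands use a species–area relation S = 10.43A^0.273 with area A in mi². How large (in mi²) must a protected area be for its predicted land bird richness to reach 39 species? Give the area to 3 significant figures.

39 = 10.43 × A^0.273  ⇒  A^0.273 = 39/10.43 = 3.739
ln A = ln(3.739) / 0.273 = 1.3189 / 0.273 = 4.8310
A = e^4.8310 ≈ 125.3 mi²

125 mi²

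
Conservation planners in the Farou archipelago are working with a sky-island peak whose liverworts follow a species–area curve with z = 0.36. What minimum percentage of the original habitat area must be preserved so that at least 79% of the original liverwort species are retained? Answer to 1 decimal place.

52.0%

Need (A_new/A_old)^0.36 = 0.79, so A_new/A_old = 0.79^(1/0.36) = 0.79^2.778
ln(A_new/A_old) = ln 0.79 / 0.36 = -0.2357 / 0.36 = -0.6548
A_new/A_old = e^-0.6548 ≈ 0.5196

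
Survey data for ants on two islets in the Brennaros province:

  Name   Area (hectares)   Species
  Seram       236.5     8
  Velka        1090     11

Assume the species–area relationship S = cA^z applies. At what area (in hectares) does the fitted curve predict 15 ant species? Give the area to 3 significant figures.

z = ln(11/8) / ln(1090/236.5) = 0.3185 / 1.5280 = 0.2084
c = 8 / 236.5^0.2084 = 8 / 3.124 = 2.561
A = (15/2.561)^(1/0.2084) ⇒ ln A = ln(5.858)/0.2084 = 8.4821
A = e^8.4821 ≈ 4828 hectares

4830 hectares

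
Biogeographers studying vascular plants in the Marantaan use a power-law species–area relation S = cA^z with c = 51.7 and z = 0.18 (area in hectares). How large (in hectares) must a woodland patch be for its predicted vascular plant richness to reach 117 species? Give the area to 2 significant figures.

93 hectares

117 = 51.7 × A^0.18  ⇒  A^0.18 = 117/51.7 = 2.263
ln A = ln(2.263) / 0.18 = 0.8167 / 0.18 = 4.5373
A = e^4.5373 ≈ 93.44 hectares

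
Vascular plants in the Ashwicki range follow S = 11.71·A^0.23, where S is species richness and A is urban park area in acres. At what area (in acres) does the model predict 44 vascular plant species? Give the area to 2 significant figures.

44 = 11.71 × A^0.23  ⇒  A^0.23 = 44/11.71 = 3.757
ln A = ln(3.757) / 0.23 = 1.3237 / 0.23 = 5.7554
A = e^5.7554 ≈ 315.9 acres

320 acres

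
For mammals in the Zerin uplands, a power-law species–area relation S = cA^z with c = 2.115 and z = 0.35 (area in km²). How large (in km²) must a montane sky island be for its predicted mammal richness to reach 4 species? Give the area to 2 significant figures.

6.2 km²

4 = 2.115 × A^0.35  ⇒  A^0.35 = 4/2.115 = 1.891
ln A = ln(1.891) / 0.35 = 0.6372 / 0.35 = 1.8207
A = e^1.8207 ≈ 6.176 km²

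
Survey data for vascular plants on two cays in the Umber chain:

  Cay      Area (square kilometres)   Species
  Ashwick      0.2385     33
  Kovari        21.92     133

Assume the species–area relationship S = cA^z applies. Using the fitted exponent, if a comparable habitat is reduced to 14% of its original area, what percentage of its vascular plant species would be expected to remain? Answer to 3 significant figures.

54.5%

z = ln(133/33) / ln(21.92/0.2385) = 1.3938 / 4.5208 = 0.3083
S_new/S_old = (A_new/A_old)^z = 0.14^0.3083 = exp(0.3083 × -1.9661) = 0.5454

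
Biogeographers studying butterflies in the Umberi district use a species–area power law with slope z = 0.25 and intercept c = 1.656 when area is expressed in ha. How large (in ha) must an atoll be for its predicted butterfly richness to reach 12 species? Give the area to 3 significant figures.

12 = 1.656 × A^0.25  ⇒  A^0.25 = 12/1.656 = 7.246
ln A = ln(7.246) / 0.25 = 1.9805 / 0.25 = 7.9220
A = e^7.9220 ≈ 2757 ha

2760 ha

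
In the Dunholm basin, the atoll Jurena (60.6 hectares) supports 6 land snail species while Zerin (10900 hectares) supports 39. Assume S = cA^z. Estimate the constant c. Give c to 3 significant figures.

1.37

z = ln(S₂/S₁) / ln(A₂/A₁) = ln(39/6) / ln(10900/60.6) = 1.8718 / 5.1922 = 0.3605
c = S₁ / A₁^z = 6 / 60.6^0.3605 = 6 / 4.391 = 1.366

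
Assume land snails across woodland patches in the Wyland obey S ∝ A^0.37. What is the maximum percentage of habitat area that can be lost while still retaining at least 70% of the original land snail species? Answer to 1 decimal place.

61.9%

Need (A_new/A_old)^0.37 = 0.7, so A_new/A_old = 0.7^(1/0.37) = 0.7^2.703
ln(A_new/A_old) = ln 0.7 / 0.37 = -0.3567 / 0.37 = -0.9640
A_new/A_old = e^-0.9640 ≈ 0.3814
Fraction that can be lost = 1 − 0.3814 = 0.6186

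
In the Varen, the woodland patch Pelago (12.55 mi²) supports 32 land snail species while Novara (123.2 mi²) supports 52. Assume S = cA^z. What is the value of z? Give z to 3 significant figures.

Taking logs: ln S = ln c + z ln A, so z = (ln S₂ − ln S₁)/(ln A₂ − ln A₁).
z = ln(52/32) / ln(123.2/12.55) = ln(1.625) / ln(9.817) = 0.4855 / 2.2841 = 0.2126

0.213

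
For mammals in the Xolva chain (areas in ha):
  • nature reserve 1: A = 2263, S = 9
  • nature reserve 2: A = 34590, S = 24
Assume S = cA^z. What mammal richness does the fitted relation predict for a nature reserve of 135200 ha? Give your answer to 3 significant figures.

z = ln(24/9) / ln(34590/2263) = 0.9808 / 2.7269 = 0.3597
c = 9 / 2263^0.3597 = 9 / 16.09 = 0.5592
S₃ = 0.5592 × 135200^0.3597 = 0.5592 × 70.07 ≈ 39.19

39.2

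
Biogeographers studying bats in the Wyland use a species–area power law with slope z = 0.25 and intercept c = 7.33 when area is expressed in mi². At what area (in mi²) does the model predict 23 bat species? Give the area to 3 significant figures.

23 = 7.33 × A^0.25  ⇒  A^0.25 = 23/7.33 = 3.138
ln A = ln(3.138) / 0.25 = 1.1435 / 0.25 = 4.5741
A = e^4.5741 ≈ 96.94 mi²

96.9 mi²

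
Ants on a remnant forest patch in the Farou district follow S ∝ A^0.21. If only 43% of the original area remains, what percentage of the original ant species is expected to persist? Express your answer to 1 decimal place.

83.8%

S_new/S_old = (A_new/A_old)^z = 0.43^0.21
= exp(0.21 × ln 0.43) = exp(0.21 × -0.8440) = exp(-0.1772) ≈ 0.8376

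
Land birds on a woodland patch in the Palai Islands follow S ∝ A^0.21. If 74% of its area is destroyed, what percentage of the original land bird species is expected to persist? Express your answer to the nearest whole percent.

S_new/S_old = (A_new/A_old)^z = 0.26^0.21
= exp(0.21 × ln 0.26) = exp(0.21 × -1.3471) = exp(-0.2829) ≈ 0.7536

75%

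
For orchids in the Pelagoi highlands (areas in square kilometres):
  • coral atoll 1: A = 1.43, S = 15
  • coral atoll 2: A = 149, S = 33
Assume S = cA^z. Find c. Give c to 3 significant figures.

14.1

z = ln(S₂/S₁) / ln(A₂/A₁) = ln(33/15) / ln(149/1.43) = 0.7885 / 4.6463 = 0.1697
c = S₁ / A₁^z = 15 / 1.43^0.1697 = 15 / 1.063 = 14.12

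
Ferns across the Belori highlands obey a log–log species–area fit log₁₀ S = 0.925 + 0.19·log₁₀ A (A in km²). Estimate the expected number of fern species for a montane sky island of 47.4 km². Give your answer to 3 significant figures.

17.5

S = 8.414 × 47.4^0.19
ln S = ln 8.414 + 0.19 × ln 47.4 = 2.1299 + 0.19 × 3.8586 = 2.8630
S = e^2.8630 ≈ 17.51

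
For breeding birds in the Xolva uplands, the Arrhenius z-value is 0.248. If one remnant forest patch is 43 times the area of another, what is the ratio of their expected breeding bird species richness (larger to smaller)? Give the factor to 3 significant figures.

S₂/S₁ = (A₂/A₁)^z = 43^0.248
ln(S₂/S₁) = 0.248 × ln 43 = 0.248 × 3.7612 = 0.9328
S₂/S₁ = e^0.9328 ≈ 2.542

2.54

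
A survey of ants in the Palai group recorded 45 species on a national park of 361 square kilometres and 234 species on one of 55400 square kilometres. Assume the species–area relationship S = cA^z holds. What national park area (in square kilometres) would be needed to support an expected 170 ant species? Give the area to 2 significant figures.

z = ln(234/45) / ln(55400/361) = 1.6487 / 5.0335 = 0.3275
c = 45 / 361^0.3275 = 45 / 6.882 = 6.539
A = (170/6.539)^(1/0.3275) ⇒ ln A = ln(26)/0.3275 = 9.9468
A = e^9.9468 ≈ 20886 square kilometres

21000 square kilometres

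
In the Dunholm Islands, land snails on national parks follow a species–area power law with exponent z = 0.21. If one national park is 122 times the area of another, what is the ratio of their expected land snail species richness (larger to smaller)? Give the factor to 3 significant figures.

S₂/S₁ = (A₂/A₁)^z = 122^0.21
ln(S₂/S₁) = 0.21 × ln 122 = 0.21 × 4.8040 = 1.0088
S₂/S₁ = e^1.0088 ≈ 2.742

2.74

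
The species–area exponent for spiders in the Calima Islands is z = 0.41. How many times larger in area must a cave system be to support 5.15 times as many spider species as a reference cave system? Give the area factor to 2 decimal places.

(A₂/A₁)^0.41 = 5.15, so A₂/A₁ = 5.15^(1/0.41) = 5.15^2.439
ln(A₂/A₁) = ln 5.15 / 0.41 = 1.6390 / 0.41 = 3.9976
A₂/A₁ = e^3.9976 ≈ 54.46

54.46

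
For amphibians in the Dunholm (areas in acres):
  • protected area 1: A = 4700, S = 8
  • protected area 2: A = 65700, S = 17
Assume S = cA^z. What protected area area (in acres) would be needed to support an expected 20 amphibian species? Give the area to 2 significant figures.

120000 acres

z = ln(17/8) / ln(65700/4700) = 0.7538 / 2.6375 = 0.2858
c = 8 / 4700^0.2858 = 8 / 11.21 = 0.7139
A = (20/0.7139)^(1/0.2858) ⇒ ln A = ln(28.01)/0.2858 = 11.6615
A = e^11.6615 ≈ 116021 acres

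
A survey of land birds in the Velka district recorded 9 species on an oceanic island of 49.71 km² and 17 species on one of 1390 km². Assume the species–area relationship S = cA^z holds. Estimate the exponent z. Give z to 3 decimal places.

0.191

Taking logs: ln S = ln c + z ln A, so z = (ln S₂ − ln S₁)/(ln A₂ − ln A₁).
z = ln(17/9) / ln(1390/49.71) = ln(1.889) / ln(27.96) = 0.6360 / 3.3309 = 0.1909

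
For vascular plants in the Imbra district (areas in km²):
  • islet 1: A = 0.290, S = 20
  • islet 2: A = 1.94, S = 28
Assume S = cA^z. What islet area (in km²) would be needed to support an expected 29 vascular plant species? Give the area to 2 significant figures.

2.4 km²

z = ln(28/20) / ln(1.94/0.29) = 0.3365 / 1.9006 = 0.1770
c = 20 / 0.29^0.1770 = 20 / 0.8032 = 24.9
A = (29/24.9)^(1/0.1770) ⇒ ln A = ln(1.165)/0.1770 = 0.8609
A = e^0.8609 ≈ 2.365 km²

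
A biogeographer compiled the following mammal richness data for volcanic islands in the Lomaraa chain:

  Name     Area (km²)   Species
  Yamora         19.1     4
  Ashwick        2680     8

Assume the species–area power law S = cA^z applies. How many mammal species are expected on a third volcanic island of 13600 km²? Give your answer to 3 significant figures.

10.0

z = ln(8/4) / ln(2680/19.1) = 0.6931 / 4.9439 = 0.1402
c = 4 / 19.1^0.1402 = 4 / 1.512 = 2.645
S₃ = 2.645 × 13600^0.1402 = 2.645 × 3.798 ≈ 10.05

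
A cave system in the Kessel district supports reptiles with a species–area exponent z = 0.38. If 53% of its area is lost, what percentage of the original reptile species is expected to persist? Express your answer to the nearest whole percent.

S_new/S_old = (A_new/A_old)^z = 0.47^0.38
= exp(0.38 × ln 0.47) = exp(0.38 × -0.7550) = exp(-0.2869) ≈ 0.7506

75%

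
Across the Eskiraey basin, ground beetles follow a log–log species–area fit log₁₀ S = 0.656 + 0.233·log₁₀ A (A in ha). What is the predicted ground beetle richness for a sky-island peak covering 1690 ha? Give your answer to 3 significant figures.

25.6

S = 4.529 × 1690^0.233
ln S = ln 4.529 + 0.233 × ln 1690 = 1.5105 + 0.233 × 7.4325 = 3.2423
S = e^3.2423 ≈ 25.59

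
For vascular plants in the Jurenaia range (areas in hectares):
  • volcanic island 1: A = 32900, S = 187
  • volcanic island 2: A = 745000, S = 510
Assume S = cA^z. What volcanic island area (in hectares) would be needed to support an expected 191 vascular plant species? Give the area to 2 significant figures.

35000 hectares

z = ln(510/187) / ln(745000/32900) = 1.0033 / 3.1199 = 0.3216
c = 187 / 32900^0.3216 = 187 / 28.36 = 6.595
A = (191/6.595)^(1/0.3216) ⇒ ln A = ln(28.96)/0.3216 = 10.4670
A = e^10.4670 ≈ 35138 hectares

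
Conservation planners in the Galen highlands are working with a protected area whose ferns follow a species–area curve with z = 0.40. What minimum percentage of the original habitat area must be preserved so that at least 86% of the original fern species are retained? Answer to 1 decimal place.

Need (A_new/A_old)^0.4 = 0.86, so A_new/A_old = 0.86^(1/0.4) = 0.86^2.5
ln(A_new/A_old) = ln 0.86 / 0.4 = -0.1508 / 0.4 = -0.3771
A_new/A_old = e^-0.3771 ≈ 0.6859

68.6%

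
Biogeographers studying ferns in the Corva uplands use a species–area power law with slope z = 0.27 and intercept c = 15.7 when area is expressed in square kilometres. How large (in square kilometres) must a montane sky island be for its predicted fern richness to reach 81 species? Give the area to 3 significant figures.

436 square kilometres

81 = 15.7 × A^0.27  ⇒  A^0.27 = 81/15.7 = 5.159
ln A = ln(5.159) / 0.27 = 1.6408 / 0.27 = 6.0770
A = e^6.0770 ≈ 435.7 square kilometres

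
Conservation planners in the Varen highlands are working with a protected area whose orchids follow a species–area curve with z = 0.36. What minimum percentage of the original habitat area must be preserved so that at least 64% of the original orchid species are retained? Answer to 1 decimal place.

28.9%

Need (A_new/A_old)^0.36 = 0.64, so A_new/A_old = 0.64^(1/0.36) = 0.64^2.778
ln(A_new/A_old) = ln 0.64 / 0.36 = -0.4463 / 0.36 = -1.2397
A_new/A_old = e^-1.2397 ≈ 0.2895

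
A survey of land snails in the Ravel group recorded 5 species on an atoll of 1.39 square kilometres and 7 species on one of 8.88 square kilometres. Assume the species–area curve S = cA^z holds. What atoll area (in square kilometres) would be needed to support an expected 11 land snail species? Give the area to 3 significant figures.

z = ln(7/5) / ln(8.88/1.39) = 0.3365 / 1.8545 = 0.1814
c = 5 / 1.39^0.1814 = 5 / 1.062 = 4.71
A = (11/4.71)^(1/0.1814) ⇒ ln A = ln(2.335)/0.1814 = 4.6750
A = e^4.6750 ≈ 107.2 square kilometres

107 square kilometres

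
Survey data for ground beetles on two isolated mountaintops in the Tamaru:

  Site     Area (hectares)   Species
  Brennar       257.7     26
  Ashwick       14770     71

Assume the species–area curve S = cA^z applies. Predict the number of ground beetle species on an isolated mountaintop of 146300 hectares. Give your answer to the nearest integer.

z = ln(71/26) / ln(14770/257.7) = 1.0046 / 4.0486 = 0.2481
c = 26 / 257.7^0.2481 = 26 / 3.965 = 6.557
S₃ = 6.557 × 146300^0.2481 = 6.557 × 19.13 ≈ 125.4

125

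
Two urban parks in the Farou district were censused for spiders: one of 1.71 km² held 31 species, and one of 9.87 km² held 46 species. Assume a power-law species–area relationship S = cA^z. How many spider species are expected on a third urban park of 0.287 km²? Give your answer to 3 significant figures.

z = ln(46/31) / ln(9.87/1.71) = 0.3947 / 1.7530 = 0.2251
c = 31 / 1.71^0.2251 = 31 / 1.128 = 27.47
S₃ = 27.47 × 0.287^0.2251 = 27.47 × 0.755 ≈ 20.74

20.7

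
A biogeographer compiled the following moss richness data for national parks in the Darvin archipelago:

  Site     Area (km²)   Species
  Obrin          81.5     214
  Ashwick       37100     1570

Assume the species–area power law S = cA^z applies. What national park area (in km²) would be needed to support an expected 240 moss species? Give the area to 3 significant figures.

116 km²

z = ln(1570/214) / ln(37100/81.5) = 1.9929 / 6.1208 = 0.3256
c = 214 / 81.5^0.3256 = 214 / 4.19 = 51.07
A = (240/51.07)^(1/0.3256) ⇒ ln A = ln(4.699)/0.3256 = 4.7528
A = e^4.7528 ≈ 115.9 km²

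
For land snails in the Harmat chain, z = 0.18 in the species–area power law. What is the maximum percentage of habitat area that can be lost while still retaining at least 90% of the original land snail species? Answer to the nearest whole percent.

Need (A_new/A_old)^0.18 = 0.9, so A_new/A_old = 0.9^(1/0.18) = 0.9^5.556
ln(A_new/A_old) = ln 0.9 / 0.18 = -0.1054 / 0.18 = -0.5853
A_new/A_old = e^-0.5853 ≈ 0.5569
Fraction that can be lost = 1 − 0.5569 = 0.4431

44%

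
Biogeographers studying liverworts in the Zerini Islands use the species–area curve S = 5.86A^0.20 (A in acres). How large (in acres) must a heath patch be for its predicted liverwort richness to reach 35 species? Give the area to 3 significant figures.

7600 acres

35 = 5.86 × A^0.2  ⇒  A^0.2 = 35/5.86 = 5.973
ln A = ln(5.973) / 0.2 = 1.7872 / 0.2 = 8.9360
A = e^8.9360 ≈ 7601 acres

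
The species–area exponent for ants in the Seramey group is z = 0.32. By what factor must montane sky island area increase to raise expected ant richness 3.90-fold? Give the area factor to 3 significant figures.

(A₂/A₁)^0.32 = 3.9, so A₂/A₁ = 3.9^(1/0.32) = 3.9^3.125
ln(A₂/A₁) = ln 3.9 / 0.32 = 1.3610 / 0.32 = 4.2531
A₂/A₁ = e^4.2531 ≈ 70.32

70.3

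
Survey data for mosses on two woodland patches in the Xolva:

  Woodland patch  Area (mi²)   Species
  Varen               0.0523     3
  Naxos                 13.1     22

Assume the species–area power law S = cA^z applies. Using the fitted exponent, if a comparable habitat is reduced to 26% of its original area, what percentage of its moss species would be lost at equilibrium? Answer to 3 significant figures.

z = ln(22/3) / ln(13.1/0.0523) = 1.9924 / 5.5234 = 0.3607
S_new/S_old = (A_new/A_old)^z = 0.26^0.3607 = exp(0.3607 × -1.3471) = 0.6151
Fraction lost = 1 − 0.6151 = 0.3849

38.5%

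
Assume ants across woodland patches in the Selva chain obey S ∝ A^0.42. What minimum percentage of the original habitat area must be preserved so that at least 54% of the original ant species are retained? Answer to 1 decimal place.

Need (A_new/A_old)^0.42 = 0.54, so A_new/A_old = 0.54^(1/0.42) = 0.54^2.381
ln(A_new/A_old) = ln 0.54 / 0.42 = -0.6162 / 0.42 = -1.4671
A_new/A_old = e^-1.4671 ≈ 0.2306

23.1%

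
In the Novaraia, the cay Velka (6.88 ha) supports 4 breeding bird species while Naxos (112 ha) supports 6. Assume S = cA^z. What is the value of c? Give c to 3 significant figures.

z = ln(S₂/S₁) / ln(A₂/A₁) = ln(6/4) / ln(112/6.88) = 0.4055 / 2.7899 = 0.1453
c = S₁ / A₁^z = 4 / 6.88^0.1453 = 4 / 1.324 = 3.022

3.02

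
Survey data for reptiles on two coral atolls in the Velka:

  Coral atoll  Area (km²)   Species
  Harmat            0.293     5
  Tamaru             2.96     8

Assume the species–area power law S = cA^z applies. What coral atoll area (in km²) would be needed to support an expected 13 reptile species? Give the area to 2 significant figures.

32 km²

z = ln(8/5) / ln(2.96/0.293) = 0.4700 / 2.3128 = 0.2032
c = 5 / 0.293^0.2032 = 5 / 0.7792 = 6.417
A = (13/6.417)^(1/0.2032) ⇒ ln A = ln(2.026)/0.2032 = 3.4743
A = e^3.4743 ≈ 32.27 km²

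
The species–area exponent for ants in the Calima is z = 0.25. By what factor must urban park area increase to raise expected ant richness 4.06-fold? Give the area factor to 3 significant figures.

272

(A₂/A₁)^0.25 = 4.06, so A₂/A₁ = 4.06^(1/0.25) = 4.06^4
ln(A₂/A₁) = ln 4.06 / 0.25 = 1.4012 / 0.25 = 5.6047
A₂/A₁ = e^5.6047 ≈ 271.7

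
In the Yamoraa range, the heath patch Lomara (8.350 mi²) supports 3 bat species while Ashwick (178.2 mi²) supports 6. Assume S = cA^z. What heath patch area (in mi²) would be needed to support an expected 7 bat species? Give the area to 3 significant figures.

352 mi²

z = ln(6/3) / ln(178.2/8.35) = 0.6931 / 3.0606 = 0.2265
c = 3 / 8.35^0.2265 = 3 / 1.617 = 1.855
A = (7/1.855)^(1/0.2265) ⇒ ln A = ln(3.773)/0.2265 = 5.8636
A = e^5.8636 ≈ 352 mi²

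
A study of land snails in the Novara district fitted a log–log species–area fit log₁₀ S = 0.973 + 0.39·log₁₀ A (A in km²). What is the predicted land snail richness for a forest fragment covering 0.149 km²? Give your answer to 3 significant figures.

4.47

S = 9.397 × 0.149^0.39
ln S = ln 9.397 + 0.39 × ln 0.149 = 2.2404 + 0.39 × -1.9038 = 1.4979
S = e^1.4979 ≈ 4.472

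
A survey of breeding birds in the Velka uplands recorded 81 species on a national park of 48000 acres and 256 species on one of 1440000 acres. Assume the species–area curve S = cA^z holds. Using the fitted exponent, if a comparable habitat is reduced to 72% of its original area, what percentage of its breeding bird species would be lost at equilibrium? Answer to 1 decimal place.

10.5%

z = ln(256/81) / ln(1440000/48000) = 1.1507 / 3.4012 = 0.3383
S_new/S_old = (A_new/A_old)^z = 0.72^0.3383 = exp(0.3383 × -0.3285) = 0.8948
Fraction lost = 1 − 0.8948 = 0.1052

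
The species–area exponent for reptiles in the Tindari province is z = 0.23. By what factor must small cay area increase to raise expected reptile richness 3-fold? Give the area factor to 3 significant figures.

(A₂/A₁)^0.23 = 3, so A₂/A₁ = 3^(1/0.23) = 3^4.348
ln(A₂/A₁) = ln 3 / 0.23 = 1.0986 / 0.23 = 4.7766
A₂/A₁ = e^4.7766 ≈ 118.7

119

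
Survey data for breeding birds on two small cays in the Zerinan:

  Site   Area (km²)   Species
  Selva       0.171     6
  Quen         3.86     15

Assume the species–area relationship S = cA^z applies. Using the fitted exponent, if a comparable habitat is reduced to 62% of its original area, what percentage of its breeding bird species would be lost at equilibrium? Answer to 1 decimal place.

13.1%

z = ln(15/6) / ln(3.86/0.171) = 0.9163 / 3.1168 = 0.2940
S_new/S_old = (A_new/A_old)^z = 0.62^0.2940 = exp(0.2940 × -0.4780) = 0.8689
Fraction lost = 1 − 0.8689 = 0.1311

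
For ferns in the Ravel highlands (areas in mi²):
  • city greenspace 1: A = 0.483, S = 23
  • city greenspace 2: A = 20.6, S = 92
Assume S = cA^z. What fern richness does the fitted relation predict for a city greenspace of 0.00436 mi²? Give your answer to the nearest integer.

4

z = ln(92/23) / ln(20.6/0.483) = 1.3863 / 3.7530 = 0.3694
c = 23 / 0.483^0.3694 = 23 / 0.7643 = 30.09
S₃ = 30.09 × 0.00436^0.3694 = 30.09 × 0.1343 ≈ 4.042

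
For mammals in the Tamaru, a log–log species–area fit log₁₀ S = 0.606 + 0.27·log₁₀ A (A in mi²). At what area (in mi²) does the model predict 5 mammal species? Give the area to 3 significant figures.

2.21 mi²

5 = 4.036 × A^0.27  ⇒  A^0.27 = 5/4.036 = 1.239
ln A = ln(1.239) / 0.27 = 0.2141 / 0.27 = 0.7929
A = e^0.7929 ≈ 2.21 mi²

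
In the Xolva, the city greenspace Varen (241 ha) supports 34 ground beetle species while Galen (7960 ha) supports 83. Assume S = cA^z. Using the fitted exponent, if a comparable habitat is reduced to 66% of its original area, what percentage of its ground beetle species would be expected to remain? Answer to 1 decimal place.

89.9%

z = ln(83/34) / ln(7960/241) = 0.8925 / 3.4974 = 0.2552
S_new/S_old = (A_new/A_old)^z = 0.66^0.2552 = exp(0.2552 × -0.4155) = 0.8994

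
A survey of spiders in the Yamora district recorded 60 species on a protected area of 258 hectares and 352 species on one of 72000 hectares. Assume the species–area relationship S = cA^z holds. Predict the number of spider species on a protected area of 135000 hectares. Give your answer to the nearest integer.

429

z = ln(352/60) / ln(72000/258) = 1.7693 / 5.6315 = 0.3142
c = 60 / 258^0.3142 = 60 / 5.724 = 10.48
S₃ = 10.48 × 135000^0.3142 = 10.48 × 40.91 ≈ 428.9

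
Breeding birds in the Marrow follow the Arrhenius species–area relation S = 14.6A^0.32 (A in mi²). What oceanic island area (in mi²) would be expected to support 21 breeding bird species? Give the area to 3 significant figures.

3.11 mi²

21 = 14.6 × A^0.32  ⇒  A^0.32 = 21/14.6 = 1.438
ln A = ln(1.438) / 0.32 = 0.3635 / 0.32 = 1.1359
A = e^1.1359 ≈ 3.114 mi²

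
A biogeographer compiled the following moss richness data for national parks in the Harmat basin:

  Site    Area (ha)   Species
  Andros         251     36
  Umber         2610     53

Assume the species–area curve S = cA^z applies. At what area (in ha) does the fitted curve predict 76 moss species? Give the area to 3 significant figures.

23100 ha

z = ln(53/36) / ln(2610/251) = 0.3868 / 2.3417 = 0.1652
c = 36 / 251^0.1652 = 36 / 2.491 = 14.45
A = (76/14.45)^(1/0.1652) ⇒ ln A = ln(5.259)/0.1652 = 10.0493
A = e^10.0493 ≈ 23140 ha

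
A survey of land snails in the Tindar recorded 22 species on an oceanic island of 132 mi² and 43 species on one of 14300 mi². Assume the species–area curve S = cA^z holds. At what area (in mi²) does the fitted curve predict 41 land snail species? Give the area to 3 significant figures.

10300 mi²

z = ln(43/22) / ln(14300/132) = 0.6702 / 4.6852 = 0.1430
c = 22 / 132^0.1430 = 22 / 2.011 = 10.94
A = (41/10.94)^(1/0.1430) ⇒ ln A = ln(3.747)/0.1430 = 9.2350
A = e^9.2350 ≈ 10250 mi²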